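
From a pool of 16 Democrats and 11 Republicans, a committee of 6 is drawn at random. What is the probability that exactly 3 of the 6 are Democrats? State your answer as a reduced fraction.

280/897

Total number of selections: C(27,6) = 296010.
Selections with exactly 3 Democrats: choose 3 of the 16 Democrats and 3 of the 11 Republicans, C(16,3)·C(11,3) = 560·165 = 92400.
Probability = 92400/296010 = 280/897.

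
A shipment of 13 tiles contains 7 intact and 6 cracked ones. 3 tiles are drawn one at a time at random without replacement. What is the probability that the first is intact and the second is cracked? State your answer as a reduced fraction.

7/26

Multiply the conditional probabilities at each draw: 7/13 · 6/12 = 42/156 = 7/26.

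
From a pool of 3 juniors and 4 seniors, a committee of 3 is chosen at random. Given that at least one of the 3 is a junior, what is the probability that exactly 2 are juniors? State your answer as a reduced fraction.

Work in counts. Selections with at least one junior: C(7,3) − C(4,3) = 35 − 4 = 31.
Of those, selections where exactly 2 are juniors: C(3,2)·C(4,1) = 3·4 = 12.
Conditional probability = 12/31.

12/31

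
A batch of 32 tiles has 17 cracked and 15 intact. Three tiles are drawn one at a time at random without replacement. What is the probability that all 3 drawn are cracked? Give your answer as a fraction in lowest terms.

17/124

Multiply the conditional probabilities at each draw: 17/32 · 16/31 · 15/30 = 4080/29760 = 17/124.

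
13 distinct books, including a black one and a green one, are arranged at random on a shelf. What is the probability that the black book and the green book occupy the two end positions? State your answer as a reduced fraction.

There are 13! = 6227020800 arrangements.
Place the black book and the green book at the ends in 2 ways, arrange the remaining 11 in 11! = 39916800 ways: 2·39916800 = 79833600.
Probability = 79833600/6227020800 = 1/78.

1/78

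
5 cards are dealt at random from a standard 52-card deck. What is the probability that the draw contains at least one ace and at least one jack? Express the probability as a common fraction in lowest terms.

There are C(52,5) = 2598960 possible draws.
By inclusion-exclusion on the complements, draws missing all aces or all jacks: C(48,5) + C(48,5) − C(44,5) = 1712304 + 1712304 − 1086008 = 2338600.
So draws with at least one of each: 2598960 − 2338600 = 260360, probability 260360/2598960 = 6509/64974.

6509/64974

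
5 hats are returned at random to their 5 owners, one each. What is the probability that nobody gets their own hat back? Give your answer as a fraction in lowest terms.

11/30

There are 5! = 120 assignments.
By inclusion-exclusion, assignments with no fixed points: C(5,0)·5! − C(5,1)·4! + C(5,2)·3! − C(5,3)·2! + C(5,4)·1! − C(5,5)·0! = 44.
Probability = 44/120 = 11/30.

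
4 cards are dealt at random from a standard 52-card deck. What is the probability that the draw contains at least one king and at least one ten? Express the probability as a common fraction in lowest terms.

There are C(52,4) = 270725 possible draws.
By inclusion-exclusion on the complements, draws missing all kings or all tens: C(48,4) + C(48,4) − C(44,4) = 194580 + 194580 − 135751 = 253409.
So draws with at least one of each: 270725 − 253409 = 17316, probability 17316/270725 = 1332/20825.

1332/20825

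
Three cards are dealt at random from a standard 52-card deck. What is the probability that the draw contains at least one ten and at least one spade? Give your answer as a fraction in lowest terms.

33/260

There are C(52,3) = 22100 possible draws.
By inclusion-exclusion on the complements, draws missing all tens or all spades: C(48,3) + C(39,3) − C(36,3) = 17296 + 9139 − 7140 = 19295.
So draws with at least one of each: 22100 − 19295 = 2805, probability 2805/22100 = 33/260.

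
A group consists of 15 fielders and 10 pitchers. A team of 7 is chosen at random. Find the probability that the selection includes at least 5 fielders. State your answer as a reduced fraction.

Total selections: C(25,7) = 480700.
Favorable selections (at least 5 fielders): C(15,5)·C(10,2) + C(15,6)·C(10,1) + C(15,7)·C(10,0) = 135135 + 50050 + 6435 = 191620.
Probability = 191620/480700 = 871/2185.

871/2185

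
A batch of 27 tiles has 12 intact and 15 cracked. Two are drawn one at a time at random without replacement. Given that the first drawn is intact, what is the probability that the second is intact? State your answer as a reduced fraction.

After removing one intact, 26 remain: 11 intact and 15 cracked.
So the probability the next is intact is 11/26.

11/26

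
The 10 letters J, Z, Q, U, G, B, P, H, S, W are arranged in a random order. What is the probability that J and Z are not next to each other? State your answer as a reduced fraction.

4/5

There are 10! = 3628800 arrangements.
Arrangements with J and Z adjacent: 2·9! = 725760.
So not adjacent: 3628800 − 725760 = 2903040, probability 2903040/3628800 = 4/5.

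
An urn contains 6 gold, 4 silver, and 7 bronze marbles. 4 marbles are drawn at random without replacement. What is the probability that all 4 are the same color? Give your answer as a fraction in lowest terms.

There are C(17,4) = 2380 ways to draw 4 marbles.
All same color: C(6,4) + C(4,4) + C(7,4) = 15 + 1 + 35 = 51.
Probability = 51/2380 = 3/140.

3/140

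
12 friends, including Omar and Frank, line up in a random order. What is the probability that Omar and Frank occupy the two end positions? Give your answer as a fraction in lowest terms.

1/66

There are 12! = 479001600 arrangements.
Place Omar and Frank at the ends in 2 ways, arrange the remaining 10 in 10! = 3628800 ways: 2·3628800 = 7257600.
Probability = 7257600/479001600 = 1/66.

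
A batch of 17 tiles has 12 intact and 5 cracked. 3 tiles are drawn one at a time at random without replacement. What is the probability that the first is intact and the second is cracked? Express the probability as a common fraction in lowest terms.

15/68

Multiply the conditional probabilities at each draw: 12/17 · 5/16 = 60/272 = 15/68.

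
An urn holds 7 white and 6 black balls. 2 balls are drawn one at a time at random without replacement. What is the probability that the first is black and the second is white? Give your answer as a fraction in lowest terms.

Multiply the conditional probabilities at each draw: 6/13 · 7/12 = 42/156 = 7/26.

7/26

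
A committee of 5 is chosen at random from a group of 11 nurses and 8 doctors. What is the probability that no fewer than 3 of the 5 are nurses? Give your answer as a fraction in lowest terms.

There are C(19,5) = 11628 ways to choose the 5.
Favorable selections (no fewer than 3 nurses): C(11,3)·C(8,2) + C(11,4)·C(8,1) + C(11,5)·C(8,0) = 4620 + 2640 + 462 = 7722.
Probability = 7722/11628 = 429/646.

429/646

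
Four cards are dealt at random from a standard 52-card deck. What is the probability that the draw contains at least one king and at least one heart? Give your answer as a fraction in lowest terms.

52799/270725

There are C(52,4) = 270725 possible draws.
By inclusion-exclusion on the complements, draws missing all kings or all hearts: C(48,4) + C(39,4) − C(36,4) = 194580 + 82251 − 58905 = 217926.
So draws with at least one of each: 270725 − 217926 = 52799, probability 52799/270725.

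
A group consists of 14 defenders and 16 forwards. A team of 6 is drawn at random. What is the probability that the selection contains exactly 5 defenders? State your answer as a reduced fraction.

The sample space is all 6-subsets of the 30: C(30,6) = 593775.
Selections with exactly 5 defenders: choose 5 of the 14 defenders and 1 of the 16 forwards, C(14,5)·C(16,1) = 2002·16 = 32032.
Probability = 32032/593775 = 352/6525.

352/6525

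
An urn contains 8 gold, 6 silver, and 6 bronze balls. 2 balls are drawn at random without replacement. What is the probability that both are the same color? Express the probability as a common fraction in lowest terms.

There are C(20,2) = 190 ways to draw 2 balls.
All same color: C(8,2) + C(6,2) + C(6,2) = 28 + 15 + 15 = 58.
Probability = 58/190 = 29/95.

29/95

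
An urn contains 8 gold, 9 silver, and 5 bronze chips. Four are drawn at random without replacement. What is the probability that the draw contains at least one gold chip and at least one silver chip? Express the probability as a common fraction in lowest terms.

There are C(22,4) = 7315 possible draws.
By inclusion-exclusion on the complements, draws missing all gold or all silver: C(14,4) + C(13,4) − C(5,4) = 1001 + 715 − 5 = 1711.
So draws with at least one of each: 7315 − 1711 = 5604, probability 5604/7315.

5604/7315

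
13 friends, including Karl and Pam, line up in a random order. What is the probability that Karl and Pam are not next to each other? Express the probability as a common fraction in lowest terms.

11/13

There are 13! = 6227020800 arrangements.
Arrangements with Karl and Pam adjacent: 2·12! = 958003200.
So not adjacent: 6227020800 − 958003200 = 5269017600, probability 5269017600/6227020800 = 11/13.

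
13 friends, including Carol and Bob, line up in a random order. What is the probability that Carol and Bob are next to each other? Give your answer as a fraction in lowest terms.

There are 13! = 6227020800 arrangements.
Treat Carol and Bob as a block: 12! arrangements of the blocks × 2 orders within the block = 2·479001600 = 958003200.
Probability = 958003200/6227020800 = 2/13.

2/13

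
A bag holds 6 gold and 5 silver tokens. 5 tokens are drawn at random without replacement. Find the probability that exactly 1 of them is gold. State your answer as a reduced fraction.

5/77

Total number of selections: C(11,5) = 462.
Selections with exactly 1 gold: choose 1 of the 6 gold and 4 of the 5 silver, C(6,1)·C(5,4) = 6·5 = 30.
Probability = 30/462 = 5/77.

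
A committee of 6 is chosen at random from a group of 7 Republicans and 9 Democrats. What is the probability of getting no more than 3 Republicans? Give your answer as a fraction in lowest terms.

There are C(16,6) = 8008 ways to choose the 6.
Count the complement (more than 3 Republicans): C(7,4)·C(9,2) + C(7,5)·C(9,1) + C(7,6)·C(9,0) = 1260 + 189 + 7 = 1456.
Probability = 1 − 1456/8008 = 6552/8008 = 9/11.

9/11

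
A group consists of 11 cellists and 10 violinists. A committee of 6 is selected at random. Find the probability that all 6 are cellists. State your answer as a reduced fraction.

11/1292

There are C(21,6) = 54264 possible selections.
Selections with all cellists: C(11,6) = 462.
Probability = 462/54264 = 11/1292.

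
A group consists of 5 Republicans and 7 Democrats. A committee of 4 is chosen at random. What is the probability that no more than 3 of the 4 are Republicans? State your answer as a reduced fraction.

Total selections: C(12,4) = 495.
The complement is exactly 4 Republicans: C(5,4)·C(7,0) = 5.
Probability = 1 − 5/495 = 490/495 = 98/99.

98/99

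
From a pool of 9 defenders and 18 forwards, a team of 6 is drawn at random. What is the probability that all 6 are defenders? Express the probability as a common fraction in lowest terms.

14/49335

There are C(27,6) = 296010 possible selections.
Selections with all defenders: C(9,6) = 84.
Probability = 84/296010 = 14/49335.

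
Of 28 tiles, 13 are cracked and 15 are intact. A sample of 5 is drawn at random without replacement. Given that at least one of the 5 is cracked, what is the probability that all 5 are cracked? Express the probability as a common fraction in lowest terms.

Work in counts. Selections with at least one cracked: C(28,5) − C(15,5) = 98280 − 3003 = 95277.
Of those, selections where all 5 are cracked: C(13,5) = 1287.
Conditional probability = 1287/95277 = 33/2443.

33/2443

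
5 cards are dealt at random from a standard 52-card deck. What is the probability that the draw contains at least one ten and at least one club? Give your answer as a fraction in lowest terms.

There are C(52,5) = 2598960 possible draws.
By inclusion-exclusion on the complements, draws missing all tens or all clubs: C(48,5) + C(39,5) − C(36,5) = 1712304 + 575757 − 376992 = 1911069.
So draws with at least one of each: 2598960 − 1911069 = 687891, probability 687891/2598960 = 229297/866320.

229297/866320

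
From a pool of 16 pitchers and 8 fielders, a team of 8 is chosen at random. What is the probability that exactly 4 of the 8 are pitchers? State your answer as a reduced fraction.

The sample space is all 8-subsets of the 24: C(24,8) = 735471.
Selections with exactly 4 pitchers: choose 4 of the 16 pitchers and 4 of the 8 fielders, C(16,4)·C(8,4) = 1820·70 = 127400.
Probability = 127400/735471.

127400/735471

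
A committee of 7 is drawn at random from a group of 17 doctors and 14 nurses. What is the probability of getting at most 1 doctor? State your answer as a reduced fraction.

1397/67425

Total selections: C(31,7) = 2629575.
Favorable selections (at most 1 doctor): C(17,0)·C(14,7) + C(17,1)·C(14,6) = 3432 + 51051 = 54483.
Probability = 54483/2629575 = 1397/67425.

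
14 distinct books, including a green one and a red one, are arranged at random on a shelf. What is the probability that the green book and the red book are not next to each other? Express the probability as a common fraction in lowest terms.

6/7

There are 14! = 87178291200 arrangements.
Arrangements with the green book and the red book adjacent: 2·13! = 12454041600.
So not adjacent: 87178291200 − 12454041600 = 74724249600, probability 74724249600/87178291200 = 6/7.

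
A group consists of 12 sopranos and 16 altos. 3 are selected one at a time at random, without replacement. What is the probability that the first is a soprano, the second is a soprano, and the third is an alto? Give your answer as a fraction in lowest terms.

88/819

Multiply the conditional probabilities at each draw: 12/28 · 11/27 · 16/26 = 2112/19656 = 88/819.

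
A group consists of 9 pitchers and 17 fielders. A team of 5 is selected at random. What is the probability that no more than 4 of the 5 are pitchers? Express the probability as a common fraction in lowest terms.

Total selections: C(26,5) = 65780.
The complement is exactly 5 pitchers: C(9,5)·C(17,0) = 126.
Probability = 1 − 126/65780 = 65654/65780 = 32827/32890.

32827/32890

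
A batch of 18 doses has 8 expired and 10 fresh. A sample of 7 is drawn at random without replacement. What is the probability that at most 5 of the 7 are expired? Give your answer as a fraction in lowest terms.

219/221

There are C(18,7) = 31824 ways to choose the 7.
Count the complement (more than 5 expired): C(8,6)·C(10,1) + C(8,7)·C(10,0) = 280 + 8 = 288.
Probability = 1 − 288/31824 = 31536/31824 = 219/221.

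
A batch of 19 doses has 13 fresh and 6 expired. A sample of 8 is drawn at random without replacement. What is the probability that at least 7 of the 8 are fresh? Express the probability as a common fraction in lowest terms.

99/646

Total selections: C(19,8) = 75582.
Favorable selections (at least 7 fresh): C(13,7)·C(6,1) + C(13,8)·C(6,0) = 10296 + 1287 = 11583.
Probability = 11583/75582 = 99/646.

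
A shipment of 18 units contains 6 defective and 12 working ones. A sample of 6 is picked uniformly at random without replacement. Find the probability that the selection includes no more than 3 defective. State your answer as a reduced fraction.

17501/18564

Total selections: C(18,6) = 18564.
Count the complement (more than 3 defective): C(6,4)·C(12,2) + C(6,5)·C(12,1) + C(6,6)·C(12,0) = 990 + 72 + 1 = 1063.
Probability = 1 − 1063/18564 = 17501/18564.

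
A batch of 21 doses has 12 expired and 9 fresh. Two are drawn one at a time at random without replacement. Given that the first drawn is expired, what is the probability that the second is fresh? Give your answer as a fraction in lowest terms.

After removing one expired, 20 remain: 11 expired and 9 fresh.
So the probability the next is fresh is 9/20.

9/20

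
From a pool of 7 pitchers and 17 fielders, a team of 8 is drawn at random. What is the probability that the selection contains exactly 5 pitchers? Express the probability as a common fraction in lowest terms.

There are C(24,8) = 735471 ways to choose 8 from 24.
Selections with exactly 5 pitchers: choose 5 of the 7 pitchers and 3 of the 17 fielders, C(7,5)·C(17,3) = 21·680 = 14280.
Probability = 14280/735471 = 280/14421.

280/14421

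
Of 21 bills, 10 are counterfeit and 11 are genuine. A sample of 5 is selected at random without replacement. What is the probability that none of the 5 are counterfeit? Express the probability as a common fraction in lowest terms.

There are C(21,5) = 20349 possible selections.
Selections with no counterfeit (all genuine): C(11,5) = 462.
Probability = 462/20349 = 22/969.

22/969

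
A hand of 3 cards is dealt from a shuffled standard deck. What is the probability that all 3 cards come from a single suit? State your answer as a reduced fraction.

22/425

There are C(52,3) = 22100 possible 3-card hands.
Hands of one suit: 4 suits × C(13,3) = 4·286 = 1144.
Probability = 1144/22100 = 22/425.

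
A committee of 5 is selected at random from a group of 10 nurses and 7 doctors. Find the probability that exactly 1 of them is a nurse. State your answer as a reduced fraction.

Total number of selections: C(17,5) = 6188.
Selections with exactly 1 nurse: choose 1 of the 10 nurses and 4 of the 7 doctors, C(10,1)·C(7,4) = 10·35 = 350.
Probability = 350/6188 = 25/442.

25/442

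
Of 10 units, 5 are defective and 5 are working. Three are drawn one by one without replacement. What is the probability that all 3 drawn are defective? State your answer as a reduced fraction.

Multiply the conditional probabilities at each draw: 5/10 · 4/9 · 3/8 = 60/720 = 1/12.

1/12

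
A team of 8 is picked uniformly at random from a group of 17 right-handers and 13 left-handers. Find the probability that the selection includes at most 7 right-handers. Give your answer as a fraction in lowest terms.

89671/90045

Total selections: C(30,8) = 5852925.
The complement is exactly 8 right-handers: C(17,8)·C(13,0) = 24310.
Probability = 1 − 24310/5852925 = 5828615/5852925 = 89671/90045.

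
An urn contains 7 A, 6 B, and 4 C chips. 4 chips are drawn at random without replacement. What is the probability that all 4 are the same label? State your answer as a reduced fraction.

3/140

There are C(17,4) = 2380 ways to draw 4 chips.
All same label: C(7,4) + C(6,4) + C(4,4) = 35 + 15 + 1 = 51.
Probability = 51/2380 = 3/140.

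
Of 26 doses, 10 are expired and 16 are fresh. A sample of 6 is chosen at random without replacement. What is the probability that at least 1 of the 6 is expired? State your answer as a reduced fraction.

111/115

There are C(26,6) = 230230 ways to choose the 6.
The complement is all 6 are fresh: C(16,6) = 8008.
Probability = 1 − 8008/230230 = 222222/230230 = 111/115.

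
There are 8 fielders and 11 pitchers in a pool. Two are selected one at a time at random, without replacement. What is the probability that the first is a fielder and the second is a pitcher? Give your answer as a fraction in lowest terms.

Multiply the conditional probabilities at each draw: 8/19 · 11/18 = 88/342 = 44/171.

44/171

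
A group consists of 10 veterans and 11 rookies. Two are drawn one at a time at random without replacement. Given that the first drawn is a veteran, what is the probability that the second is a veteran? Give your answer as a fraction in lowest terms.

After removing one veteran, 20 remain: 9 veterans and 11 rookies.
So the probability the next is a veteran is 9/20.

9/20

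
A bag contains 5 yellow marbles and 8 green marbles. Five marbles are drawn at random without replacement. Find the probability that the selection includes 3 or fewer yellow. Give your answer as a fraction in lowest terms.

There are C(13,5) = 1287 ways to choose the 5.
Count the complement (more than 3 yellow): C(5,4)·C(8,1) + C(5,5)·C(8,0) = 40 + 1 = 41.
Probability = 1 − 41/1287 = 1246/1287.

1246/1287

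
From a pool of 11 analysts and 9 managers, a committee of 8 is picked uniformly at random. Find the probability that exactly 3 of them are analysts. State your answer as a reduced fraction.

693/4199

There are C(20,8) = 125970 ways to choose 8 from 20.
Selections with exactly 3 analysts: choose 3 of the 11 analysts and 5 of the 9 managers, C(11,3)·C(9,5) = 165·126 = 20790.
Probability = 20790/125970 = 693/4199.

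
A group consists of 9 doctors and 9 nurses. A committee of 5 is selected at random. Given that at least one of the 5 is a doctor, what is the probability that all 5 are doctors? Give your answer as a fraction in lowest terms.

1/67

Work in counts. Selections with at least one doctor: C(18,5) − C(9,5) = 8568 − 126 = 8442.
Of those, selections where all 5 are doctors: C(9,5) = 126.
Conditional probability = 126/8442 = 1/67.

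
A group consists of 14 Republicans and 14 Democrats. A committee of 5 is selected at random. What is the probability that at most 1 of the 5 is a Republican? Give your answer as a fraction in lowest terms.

22/135

Total selections: C(28,5) = 98280.
Favorable selections (at most 1 Republican): C(14,0)·C(14,5) + C(14,1)·C(14,4) = 2002 + 14014 = 16016.
Probability = 16016/98280 = 22/135.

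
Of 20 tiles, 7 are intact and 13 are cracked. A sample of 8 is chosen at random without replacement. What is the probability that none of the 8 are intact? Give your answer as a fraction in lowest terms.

There are C(20,8) = 125970 possible selections.
Selections with no intact (all cracked): C(13,8) = 1287.
Probability = 1287/125970 = 33/3230.

33/3230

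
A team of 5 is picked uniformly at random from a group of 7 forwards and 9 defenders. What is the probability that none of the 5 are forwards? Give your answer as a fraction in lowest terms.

There are C(16,5) = 4368 possible selections.
Selections with no forwards (all defenders): C(9,5) = 126.
Probability = 126/4368 = 3/104.

3/104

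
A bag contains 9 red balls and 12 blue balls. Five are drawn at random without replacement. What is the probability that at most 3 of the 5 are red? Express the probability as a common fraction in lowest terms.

There are C(21,5) = 20349 ways to choose the 5.
Count the complement (more than 3 red): C(9,4)·C(12,1) + C(9,5)·C(12,0) = 1512 + 126 = 1638.
Probability = 1 − 1638/20349 = 18711/20349 = 297/323.

297/323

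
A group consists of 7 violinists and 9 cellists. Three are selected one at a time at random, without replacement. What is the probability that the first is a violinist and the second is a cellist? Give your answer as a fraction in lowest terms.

21/80

Multiply the conditional probabilities at each draw: 7/16 · 9/15 = 63/240 = 21/80.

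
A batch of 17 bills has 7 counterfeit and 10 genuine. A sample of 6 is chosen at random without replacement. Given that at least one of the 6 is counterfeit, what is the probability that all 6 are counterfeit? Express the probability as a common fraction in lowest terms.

Work in counts. Selections with at least one counterfeit: C(17,6) − C(10,6) = 12376 − 210 = 12166.
Of those, selections where all 6 are counterfeit: C(7,6) = 7.
Conditional probability = 7/12166 = 1/1738.

1/1738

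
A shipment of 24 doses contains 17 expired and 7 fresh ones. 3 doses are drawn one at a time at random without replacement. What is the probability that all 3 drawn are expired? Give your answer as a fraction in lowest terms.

Multiply the conditional probabilities at each draw: 17/24 · 16/23 · 15/22 = 4080/12144 = 85/253.

85/253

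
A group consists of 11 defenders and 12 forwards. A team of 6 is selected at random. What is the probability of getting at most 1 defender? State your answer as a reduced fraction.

292/3059

Total selections: C(23,6) = 100947.
Favorable selections (at most 1 defender): C(11,0)·C(12,6) + C(11,1)·C(12,5) = 924 + 8712 = 9636.
Probability = 9636/100947 = 292/3059.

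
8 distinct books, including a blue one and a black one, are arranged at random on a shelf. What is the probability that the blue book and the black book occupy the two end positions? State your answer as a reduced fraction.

There are 8! = 40320 arrangements.
Place the blue book and the black book at the ends in 2 ways, arrange the remaining 6 in 6! = 720 ways: 2·720 = 1440.
Probability = 1440/40320 = 1/28.

1/28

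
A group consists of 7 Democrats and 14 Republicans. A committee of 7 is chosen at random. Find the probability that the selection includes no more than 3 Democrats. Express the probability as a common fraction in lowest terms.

10153/11628

Total selections: C(21,7) = 116280.
Favorable selections (no more than 3 Democrats): C(7,0)·C(14,7) + C(7,1)·C(14,6) + C(7,2)·C(14,5) + C(7,3)·C(14,4) = 3432 + 21021 + 42042 + 35035 = 101530.
Probability = 101530/116280 = 10153/11628.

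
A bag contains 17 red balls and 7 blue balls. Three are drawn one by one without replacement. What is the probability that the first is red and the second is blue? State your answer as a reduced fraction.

119/552

Multiply the conditional probabilities at each draw: 17/24 · 7/23 = 119/552.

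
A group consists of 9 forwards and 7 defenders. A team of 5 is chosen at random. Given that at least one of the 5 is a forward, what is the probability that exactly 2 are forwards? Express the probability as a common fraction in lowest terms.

20/69

Work in counts. Selections with at least one forward: C(16,5) − C(7,5) = 4368 − 21 = 4347.
Of those, selections where exactly 2 are forwards: C(9,2)·C(7,3) = 36·35 = 1260.
Conditional probability = 1260/4347 = 20/69.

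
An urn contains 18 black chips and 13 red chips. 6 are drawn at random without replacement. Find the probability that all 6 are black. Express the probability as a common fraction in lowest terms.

There are C(31,6) = 736281 possible selections.
Selections with all black: C(18,6) = 18564.
Probability = 18564/736281 = 68/2697.

68/2697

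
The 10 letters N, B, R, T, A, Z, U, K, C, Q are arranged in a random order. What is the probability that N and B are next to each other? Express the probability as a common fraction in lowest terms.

1/5

There are 10! = 3628800 arrangements.
Treat N and B as a block: 9! arrangements of the blocks × 2 orders within the block = 2·362880 = 725760.
Probability = 725760/3628800 = 1/5.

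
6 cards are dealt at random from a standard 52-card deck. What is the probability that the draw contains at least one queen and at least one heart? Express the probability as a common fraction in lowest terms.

There are C(52,6) = 20358520 possible draws.
By inclusion-exclusion on the complements, draws missing all queens or all hearts: C(48,6) + C(39,6) − C(36,6) = 12271512 + 3262623 − 1947792 = 13586343.
So draws with at least one of each: 20358520 − 13586343 = 6772177, probability 6772177/20358520.

6772177/20358520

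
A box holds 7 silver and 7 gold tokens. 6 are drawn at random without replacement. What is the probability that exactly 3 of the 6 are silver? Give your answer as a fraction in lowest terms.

175/429

Total number of selections: C(14,6) = 3003.
Selections with exactly 3 silver: choose 3 of the 7 silver and 3 of the 7 gold, C(7,3)·C(7,3) = 35·35 = 1225.
Probability = 1225/3003 = 175/429.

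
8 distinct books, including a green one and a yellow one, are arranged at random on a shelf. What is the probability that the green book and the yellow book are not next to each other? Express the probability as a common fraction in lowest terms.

3/4

There are 8! = 40320 arrangements.
Arrangements with the green book and the yellow book adjacent: 2·7! = 10080.
So not adjacent: 40320 − 10080 = 30240, probability 30240/40320 = 3/4.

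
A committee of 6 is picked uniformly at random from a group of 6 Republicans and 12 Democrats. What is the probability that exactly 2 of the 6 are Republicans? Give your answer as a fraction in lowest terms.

2475/6188

There are C(18,6) = 18564 ways to choose 6 from 18.
Selections with exactly 2 Republicans: choose 2 of the 6 Republicans and 4 of the 12 Democrats, C(6,2)·C(12,4) = 15·495 = 7425.
Probability = 7425/18564 = 2475/6188.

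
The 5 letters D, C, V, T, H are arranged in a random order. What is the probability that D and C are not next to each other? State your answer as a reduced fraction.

3/5

There are 5! = 120 arrangements.
Arrangements with D and C adjacent: 2·4! = 48.
So not adjacent: 120 − 48 = 72, probability 72/120 = 3/5.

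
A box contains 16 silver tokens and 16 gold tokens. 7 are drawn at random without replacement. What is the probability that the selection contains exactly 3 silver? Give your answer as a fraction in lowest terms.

2450/8091

There are C(32,7) = 3365856 ways to choose 7 from 32.
Selections with exactly 3 silver: choose 3 of the 16 silver and 4 of the 16 gold, C(16,3)·C(16,4) = 560·1820 = 1019200.
Probability = 1019200/3365856 = 2450/8091.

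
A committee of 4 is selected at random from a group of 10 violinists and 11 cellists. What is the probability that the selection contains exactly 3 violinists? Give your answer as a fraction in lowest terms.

88/399

The sample space is all 4-subsets of the 21: C(21,4) = 5985.
Selections with exactly 3 violinists: choose 3 of the 10 violinists and 1 of the 11 cellists, C(10,3)·C(11,1) = 120·11 = 1320.
Probability = 1320/5985 = 88/399.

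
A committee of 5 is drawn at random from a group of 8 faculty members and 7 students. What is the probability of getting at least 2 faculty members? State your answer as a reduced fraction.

386/429

There are C(15,5) = 3003 ways to choose the 5.
Favorable selections (at least 2 faculty members): C(8,2)·C(7,3) + C(8,3)·C(7,2) + C(8,4)·C(7,1) + C(8,5)·C(7,0) = 980 + 1176 + 490 + 56 = 2702.
Probability = 2702/3003 = 386/429.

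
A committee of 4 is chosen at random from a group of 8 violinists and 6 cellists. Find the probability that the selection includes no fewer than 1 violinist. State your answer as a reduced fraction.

986/1001

There are C(14,4) = 1001 ways to choose the 4.
The complement is all 4 are cellists: C(6,4) = 15.
Probability = 1 − 15/1001 = 986/1001.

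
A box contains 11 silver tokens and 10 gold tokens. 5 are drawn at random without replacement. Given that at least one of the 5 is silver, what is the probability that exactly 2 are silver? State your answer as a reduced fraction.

Work in counts. Selections with at least one silver: C(21,5) − C(10,5) = 20349 − 252 = 20097.
Of those, selections where exactly 2 are silver: C(11,2)·C(10,3) = 55·120 = 6600.
Conditional probability = 6600/20097 = 200/609.

200/609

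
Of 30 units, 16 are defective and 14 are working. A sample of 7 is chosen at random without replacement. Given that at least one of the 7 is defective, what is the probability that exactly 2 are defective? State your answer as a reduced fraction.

Work in counts. Selections with at least one defective: C(30,7) − C(14,7) = 2035800 − 3432 = 2032368.
Of those, selections where exactly 2 are defective: C(16,2)·C(14,5) = 120·2002 = 240240.
Conditional probability = 240240/2032368 = 385/3257.

385/3257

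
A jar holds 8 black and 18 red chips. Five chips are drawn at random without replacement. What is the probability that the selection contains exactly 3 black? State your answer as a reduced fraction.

2142/16445

Total number of selections: C(26,5) = 65780.
Selections with exactly 3 black: choose 3 of the 8 black and 2 of the 18 red, C(8,3)·C(18,2) = 56·153 = 8568.
Probability = 8568/65780 = 2142/16445.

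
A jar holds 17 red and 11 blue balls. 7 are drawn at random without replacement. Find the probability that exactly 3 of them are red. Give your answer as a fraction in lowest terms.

170/897

Total number of selections: C(28,7) = 1184040.
Selections with exactly 3 red: choose 3 of the 17 red and 4 of the 11 blue, C(17,3)·C(11,4) = 680·330 = 224400.
Probability = 224400/1184040 = 170/897.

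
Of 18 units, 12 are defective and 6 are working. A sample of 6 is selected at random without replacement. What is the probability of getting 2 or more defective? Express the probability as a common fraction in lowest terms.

There are C(18,6) = 18564 ways to choose the 6.
Count the complement (fewer than 2 defective): C(12,0)·C(6,6) + C(12,1)·C(6,5) = 1 + 72 = 73.
Probability = 1 − 73/18564 = 18491/18564.

18491/18564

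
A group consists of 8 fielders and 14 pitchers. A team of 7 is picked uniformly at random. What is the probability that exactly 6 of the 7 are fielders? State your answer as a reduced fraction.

49/21318

The sample space is all 7-subsets of the 22: C(22,7) = 170544.
Selections with exactly 6 fielders: choose 6 of the 8 fielders and 1 of the 14 pitchers, C(8,6)·C(14,1) = 28·14 = 392.
Probability = 392/170544 = 49/21318.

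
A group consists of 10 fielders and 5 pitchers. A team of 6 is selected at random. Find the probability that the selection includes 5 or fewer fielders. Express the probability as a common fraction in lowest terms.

There are C(15,6) = 5005 ways to choose the 6.
The complement is exactly 6 fielders: C(10,6)·C(5,0) = 210.
Probability = 1 − 210/5005 = 4795/5005 = 137/143.

137/143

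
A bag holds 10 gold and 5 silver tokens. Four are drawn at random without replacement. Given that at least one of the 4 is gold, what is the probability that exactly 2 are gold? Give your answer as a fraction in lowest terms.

45/136

Work in counts. Selections with at least one gold: C(15,4) − C(5,4) = 1365 − 5 = 1360.
Of those, selections where exactly 2 are gold: C(10,2)·C(5,2) = 45·10 = 450.
Conditional probability = 450/1360 = 45/136.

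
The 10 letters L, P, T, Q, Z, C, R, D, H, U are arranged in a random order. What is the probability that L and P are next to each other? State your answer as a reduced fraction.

There are 10! = 3628800 arrangements.
Treat L and P as a block: 9! arrangements of the blocks × 2 orders within the block = 2·362880 = 725760.
Probability = 725760/3628800 = 1/5.

1/5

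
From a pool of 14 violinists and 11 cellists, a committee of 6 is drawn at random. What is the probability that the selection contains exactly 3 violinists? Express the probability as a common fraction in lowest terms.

There are C(25,6) = 177100 ways to choose 6 from 25.
Selections with exactly 3 violinists: choose 3 of the 14 violinists and 3 of the 11 cellists, C(14,3)·C(11,3) = 364·165 = 60060.
Probability = 60060/177100 = 39/115.

39/115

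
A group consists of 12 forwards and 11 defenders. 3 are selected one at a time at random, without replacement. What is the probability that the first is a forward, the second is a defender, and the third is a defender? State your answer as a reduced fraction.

Multiply the conditional probabilities at each draw: 12/23 · 11/22 · 10/21 = 1320/10626 = 20/161.

20/161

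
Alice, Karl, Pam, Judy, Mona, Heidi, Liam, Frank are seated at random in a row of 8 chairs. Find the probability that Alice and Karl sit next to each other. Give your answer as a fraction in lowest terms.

1/4

There are 8! = 40320 arrangements.
Treat Alice and Karl as a block: 7! arrangements of the blocks × 2 orders within the block = 2·5040 = 10080.
Probability = 10080/40320 = 1/4.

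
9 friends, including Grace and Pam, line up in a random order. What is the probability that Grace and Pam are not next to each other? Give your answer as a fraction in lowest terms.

There are 9! = 362880 arrangements.
Arrangements with Grace and Pam adjacent: 2·8! = 80640.
So not adjacent: 362880 − 80640 = 282240, probability 282240/362880 = 7/9.

7/9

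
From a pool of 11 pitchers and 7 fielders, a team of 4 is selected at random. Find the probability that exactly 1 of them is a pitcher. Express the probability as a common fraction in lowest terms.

Total number of selections: C(18,4) = 3060.
Selections with exactly 1 pitcher: choose 1 of the 11 pitchers and 3 of the 7 fielders, C(11,1)·C(7,3) = 11·35 = 385.
Probability = 385/3060 = 77/612.

77/612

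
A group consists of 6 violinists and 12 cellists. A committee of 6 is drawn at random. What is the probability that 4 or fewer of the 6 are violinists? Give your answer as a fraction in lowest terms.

18491/18564

Total selections: C(18,6) = 18564.
Count the complement (more than 4 violinists): C(6,5)·C(12,1) + C(6,6)·C(12,0) = 72 + 1 = 73.
Probability = 1 − 73/18564 = 18491/18564.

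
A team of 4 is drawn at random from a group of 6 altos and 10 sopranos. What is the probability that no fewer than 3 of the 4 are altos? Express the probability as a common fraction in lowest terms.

There are C(16,4) = 1820 ways to choose the 4.
Favorable selections (no fewer than 3 altos): C(6,3)·C(10,1) + C(6,4)·C(10,0) = 200 + 15 = 215.
Probability = 215/1820 = 43/364.

43/364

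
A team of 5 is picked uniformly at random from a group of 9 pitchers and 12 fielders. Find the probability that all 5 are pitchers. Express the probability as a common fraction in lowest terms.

There are C(21,5) = 20349 possible selections.
Selections with all pitchers: C(9,5) = 126.
Probability = 126/20349 = 2/323.

2/323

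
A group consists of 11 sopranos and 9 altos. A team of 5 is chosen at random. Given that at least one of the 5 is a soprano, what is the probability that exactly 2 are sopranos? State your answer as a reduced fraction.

Work in counts. Selections with at least one soprano: C(20,5) − C(9,5) = 15504 − 126 = 15378.
Of those, selections where exactly 2 are sopranos: C(11,2)·C(9,3) = 55·84 = 4620.
Conditional probability = 4620/15378 = 70/233.

70/233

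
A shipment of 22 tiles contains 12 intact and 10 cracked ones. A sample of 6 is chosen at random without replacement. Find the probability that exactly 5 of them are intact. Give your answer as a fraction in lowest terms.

240/2261

The sample space is all 6-subsets of the 22: C(22,6) = 74613.
Selections with exactly 5 intact: choose 5 of the 12 intact and 1 of the 10 cracked, C(12,5)·C(10,1) = 792·10 = 7920.
Probability = 7920/74613 = 240/2261.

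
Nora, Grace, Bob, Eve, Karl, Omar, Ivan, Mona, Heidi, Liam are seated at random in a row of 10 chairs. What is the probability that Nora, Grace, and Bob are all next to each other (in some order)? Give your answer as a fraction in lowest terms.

1/15

There are 10! = 3628800 arrangements.
Treat the three as one block: 8! placements × 3! orders within the block = 40320·6 = 241920.
Probability = 241920/3628800 = 1/15.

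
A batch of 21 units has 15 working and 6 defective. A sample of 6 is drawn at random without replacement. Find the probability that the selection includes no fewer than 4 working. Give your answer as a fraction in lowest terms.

Total selections: C(21,6) = 54264.
Favorable selections (no fewer than 4 working): C(15,4)·C(6,2) + C(15,5)·C(6,1) + C(15,6)·C(6,0) = 20475 + 18018 + 5005 = 43498.
Probability = 43498/54264 = 3107/3876.

3107/3876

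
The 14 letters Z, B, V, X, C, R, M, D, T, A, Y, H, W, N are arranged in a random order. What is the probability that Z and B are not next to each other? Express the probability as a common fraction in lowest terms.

6/7

There are 14! = 87178291200 arrangements.
Arrangements with Z and B adjacent: 2·13! = 12454041600.
So not adjacent: 87178291200 − 12454041600 = 74724249600, probability 74724249600/87178291200 = 6/7.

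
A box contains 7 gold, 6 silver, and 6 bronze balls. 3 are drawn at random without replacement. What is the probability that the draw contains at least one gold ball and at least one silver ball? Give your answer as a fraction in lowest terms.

161/323

There are C(19,3) = 969 possible draws.
By inclusion-exclusion on the complements, draws missing all gold or all silver: C(12,3) + C(13,3) − C(6,3) = 220 + 286 − 20 = 486.
So draws with at least one of each: 969 − 486 = 483, probability 483/969 = 161/323.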